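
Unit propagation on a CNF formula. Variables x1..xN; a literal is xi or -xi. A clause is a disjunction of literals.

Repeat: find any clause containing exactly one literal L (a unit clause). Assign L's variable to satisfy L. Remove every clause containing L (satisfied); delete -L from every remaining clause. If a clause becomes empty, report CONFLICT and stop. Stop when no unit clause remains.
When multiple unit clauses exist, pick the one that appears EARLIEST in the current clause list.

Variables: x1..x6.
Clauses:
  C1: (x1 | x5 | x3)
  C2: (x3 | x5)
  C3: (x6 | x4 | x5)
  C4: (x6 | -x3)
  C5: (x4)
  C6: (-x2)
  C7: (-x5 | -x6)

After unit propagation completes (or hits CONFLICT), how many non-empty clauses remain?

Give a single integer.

Answer: 4

Derivation:
unit clause [4] forces x4=T; simplify:
  satisfied 2 clause(s); 5 remain; assigned so far: [4]
unit clause [-2] forces x2=F; simplify:
  satisfied 1 clause(s); 4 remain; assigned so far: [2, 4]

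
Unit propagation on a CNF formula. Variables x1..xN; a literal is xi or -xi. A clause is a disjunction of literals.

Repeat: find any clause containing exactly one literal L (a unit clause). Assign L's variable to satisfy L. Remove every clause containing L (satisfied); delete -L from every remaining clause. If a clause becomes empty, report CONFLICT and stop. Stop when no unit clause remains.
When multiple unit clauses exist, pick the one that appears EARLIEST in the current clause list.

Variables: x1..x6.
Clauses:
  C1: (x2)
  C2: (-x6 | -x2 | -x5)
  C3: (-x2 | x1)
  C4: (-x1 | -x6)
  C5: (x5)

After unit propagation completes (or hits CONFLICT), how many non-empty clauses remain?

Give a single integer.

Answer: 0

Derivation:
unit clause [2] forces x2=T; simplify:
  drop -2 from [-6, -2, -5] -> [-6, -5]
  drop -2 from [-2, 1] -> [1]
  satisfied 1 clause(s); 4 remain; assigned so far: [2]
unit clause [1] forces x1=T; simplify:
  drop -1 from [-1, -6] -> [-6]
  satisfied 1 clause(s); 3 remain; assigned so far: [1, 2]
unit clause [-6] forces x6=F; simplify:
  satisfied 2 clause(s); 1 remain; assigned so far: [1, 2, 6]
unit clause [5] forces x5=T; simplify:
  satisfied 1 clause(s); 0 remain; assigned so far: [1, 2, 5, 6]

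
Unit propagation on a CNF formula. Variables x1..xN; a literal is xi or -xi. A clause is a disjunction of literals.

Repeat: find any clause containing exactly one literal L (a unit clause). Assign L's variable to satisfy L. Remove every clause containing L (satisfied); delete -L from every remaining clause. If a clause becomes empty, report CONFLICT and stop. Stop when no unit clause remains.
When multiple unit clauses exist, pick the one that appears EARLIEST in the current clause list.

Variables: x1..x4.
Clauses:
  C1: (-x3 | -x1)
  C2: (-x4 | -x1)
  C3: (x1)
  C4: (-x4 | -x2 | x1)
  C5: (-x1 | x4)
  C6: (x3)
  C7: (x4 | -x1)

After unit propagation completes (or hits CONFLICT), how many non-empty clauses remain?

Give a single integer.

unit clause [1] forces x1=T; simplify:
  drop -1 from [-3, -1] -> [-3]
  drop -1 from [-4, -1] -> [-4]
  drop -1 from [-1, 4] -> [4]
  drop -1 from [4, -1] -> [4]
  satisfied 2 clause(s); 5 remain; assigned so far: [1]
unit clause [-3] forces x3=F; simplify:
  drop 3 from [3] -> [] (empty!)
  satisfied 1 clause(s); 4 remain; assigned so far: [1, 3]
CONFLICT (empty clause)

Answer: 3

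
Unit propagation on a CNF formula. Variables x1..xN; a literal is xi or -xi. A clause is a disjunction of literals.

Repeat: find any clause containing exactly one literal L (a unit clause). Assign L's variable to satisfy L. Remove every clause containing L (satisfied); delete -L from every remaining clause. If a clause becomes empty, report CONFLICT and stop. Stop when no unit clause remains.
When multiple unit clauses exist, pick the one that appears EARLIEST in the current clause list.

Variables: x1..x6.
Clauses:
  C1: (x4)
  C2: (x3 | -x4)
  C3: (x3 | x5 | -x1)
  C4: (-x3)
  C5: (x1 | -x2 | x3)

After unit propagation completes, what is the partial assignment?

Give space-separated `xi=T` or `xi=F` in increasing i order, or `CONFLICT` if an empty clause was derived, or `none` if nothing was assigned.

Answer: CONFLICT

Derivation:
unit clause [4] forces x4=T; simplify:
  drop -4 from [3, -4] -> [3]
  satisfied 1 clause(s); 4 remain; assigned so far: [4]
unit clause [3] forces x3=T; simplify:
  drop -3 from [-3] -> [] (empty!)
  satisfied 3 clause(s); 1 remain; assigned so far: [3, 4]
CONFLICT (empty clause)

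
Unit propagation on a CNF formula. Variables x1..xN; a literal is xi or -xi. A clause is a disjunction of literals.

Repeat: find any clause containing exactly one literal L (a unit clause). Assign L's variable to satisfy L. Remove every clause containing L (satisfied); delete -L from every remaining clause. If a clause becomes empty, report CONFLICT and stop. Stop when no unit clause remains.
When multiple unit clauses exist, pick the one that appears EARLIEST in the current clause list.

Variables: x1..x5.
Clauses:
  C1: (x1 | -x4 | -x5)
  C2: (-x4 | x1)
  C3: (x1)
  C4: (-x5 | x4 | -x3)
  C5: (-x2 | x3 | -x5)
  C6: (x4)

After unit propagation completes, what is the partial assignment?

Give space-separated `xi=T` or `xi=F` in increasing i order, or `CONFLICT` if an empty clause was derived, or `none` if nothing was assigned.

unit clause [1] forces x1=T; simplify:
  satisfied 3 clause(s); 3 remain; assigned so far: [1]
unit clause [4] forces x4=T; simplify:
  satisfied 2 clause(s); 1 remain; assigned so far: [1, 4]

Answer: x1=T x4=T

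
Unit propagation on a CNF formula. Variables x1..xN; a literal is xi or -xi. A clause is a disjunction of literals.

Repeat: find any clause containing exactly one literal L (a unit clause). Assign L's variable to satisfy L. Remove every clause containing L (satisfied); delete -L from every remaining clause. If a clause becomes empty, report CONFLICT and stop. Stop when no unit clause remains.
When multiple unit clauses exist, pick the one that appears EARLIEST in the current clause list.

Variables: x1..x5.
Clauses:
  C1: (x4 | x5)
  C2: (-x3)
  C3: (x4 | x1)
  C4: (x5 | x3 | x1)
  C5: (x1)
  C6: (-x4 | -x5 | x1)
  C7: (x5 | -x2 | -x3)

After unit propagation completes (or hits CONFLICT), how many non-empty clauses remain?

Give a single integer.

Answer: 1

Derivation:
unit clause [-3] forces x3=F; simplify:
  drop 3 from [5, 3, 1] -> [5, 1]
  satisfied 2 clause(s); 5 remain; assigned so far: [3]
unit clause [1] forces x1=T; simplify:
  satisfied 4 clause(s); 1 remain; assigned so far: [1, 3]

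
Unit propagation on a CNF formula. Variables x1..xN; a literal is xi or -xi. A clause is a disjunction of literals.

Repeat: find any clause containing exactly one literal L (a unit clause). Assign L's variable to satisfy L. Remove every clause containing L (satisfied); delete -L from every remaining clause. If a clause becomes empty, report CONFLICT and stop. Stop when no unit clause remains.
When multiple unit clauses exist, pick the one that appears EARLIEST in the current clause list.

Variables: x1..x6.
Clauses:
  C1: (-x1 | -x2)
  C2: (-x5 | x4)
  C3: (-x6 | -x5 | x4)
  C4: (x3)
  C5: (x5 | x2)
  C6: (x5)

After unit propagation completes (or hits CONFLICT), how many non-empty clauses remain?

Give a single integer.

unit clause [3] forces x3=T; simplify:
  satisfied 1 clause(s); 5 remain; assigned so far: [3]
unit clause [5] forces x5=T; simplify:
  drop -5 from [-5, 4] -> [4]
  drop -5 from [-6, -5, 4] -> [-6, 4]
  satisfied 2 clause(s); 3 remain; assigned so far: [3, 5]
unit clause [4] forces x4=T; simplify:
  satisfied 2 clause(s); 1 remain; assigned so far: [3, 4, 5]

Answer: 1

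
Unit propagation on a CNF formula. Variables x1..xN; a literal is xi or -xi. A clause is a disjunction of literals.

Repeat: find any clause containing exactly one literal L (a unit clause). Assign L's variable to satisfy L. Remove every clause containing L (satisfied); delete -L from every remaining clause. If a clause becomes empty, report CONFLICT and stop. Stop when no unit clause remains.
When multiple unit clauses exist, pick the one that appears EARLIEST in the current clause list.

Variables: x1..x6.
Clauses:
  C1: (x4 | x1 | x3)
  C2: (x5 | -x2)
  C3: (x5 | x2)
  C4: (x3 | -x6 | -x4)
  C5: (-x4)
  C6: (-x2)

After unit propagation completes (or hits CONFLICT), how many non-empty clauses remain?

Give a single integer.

unit clause [-4] forces x4=F; simplify:
  drop 4 from [4, 1, 3] -> [1, 3]
  satisfied 2 clause(s); 4 remain; assigned so far: [4]
unit clause [-2] forces x2=F; simplify:
  drop 2 from [5, 2] -> [5]
  satisfied 2 clause(s); 2 remain; assigned so far: [2, 4]
unit clause [5] forces x5=T; simplify:
  satisfied 1 clause(s); 1 remain; assigned so far: [2, 4, 5]

Answer: 1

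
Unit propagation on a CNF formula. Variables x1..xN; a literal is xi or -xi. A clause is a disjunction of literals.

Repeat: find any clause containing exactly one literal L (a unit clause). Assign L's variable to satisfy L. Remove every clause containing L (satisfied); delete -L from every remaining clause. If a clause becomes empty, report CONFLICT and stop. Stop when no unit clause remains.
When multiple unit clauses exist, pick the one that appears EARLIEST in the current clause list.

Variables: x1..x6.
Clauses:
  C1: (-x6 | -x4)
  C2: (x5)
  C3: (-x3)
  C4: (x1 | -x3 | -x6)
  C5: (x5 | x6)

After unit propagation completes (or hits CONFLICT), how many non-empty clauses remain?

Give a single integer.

unit clause [5] forces x5=T; simplify:
  satisfied 2 clause(s); 3 remain; assigned so far: [5]
unit clause [-3] forces x3=F; simplify:
  satisfied 2 clause(s); 1 remain; assigned so far: [3, 5]

Answer: 1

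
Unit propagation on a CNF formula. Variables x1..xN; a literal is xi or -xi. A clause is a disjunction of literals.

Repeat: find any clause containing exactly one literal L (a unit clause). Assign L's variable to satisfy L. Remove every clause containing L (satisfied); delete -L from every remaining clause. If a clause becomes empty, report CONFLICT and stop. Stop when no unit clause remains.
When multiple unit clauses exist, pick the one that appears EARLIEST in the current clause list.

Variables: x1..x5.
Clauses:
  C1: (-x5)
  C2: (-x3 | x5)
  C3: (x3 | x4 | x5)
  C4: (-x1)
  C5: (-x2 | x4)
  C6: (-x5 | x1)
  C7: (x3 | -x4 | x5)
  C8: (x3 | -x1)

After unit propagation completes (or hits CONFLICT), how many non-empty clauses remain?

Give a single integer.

unit clause [-5] forces x5=F; simplify:
  drop 5 from [-3, 5] -> [-3]
  drop 5 from [3, 4, 5] -> [3, 4]
  drop 5 from [3, -4, 5] -> [3, -4]
  satisfied 2 clause(s); 6 remain; assigned so far: [5]
unit clause [-3] forces x3=F; simplify:
  drop 3 from [3, 4] -> [4]
  drop 3 from [3, -4] -> [-4]
  drop 3 from [3, -1] -> [-1]
  satisfied 1 clause(s); 5 remain; assigned so far: [3, 5]
unit clause [4] forces x4=T; simplify:
  drop -4 from [-4] -> [] (empty!)
  satisfied 2 clause(s); 3 remain; assigned so far: [3, 4, 5]
CONFLICT (empty clause)

Answer: 2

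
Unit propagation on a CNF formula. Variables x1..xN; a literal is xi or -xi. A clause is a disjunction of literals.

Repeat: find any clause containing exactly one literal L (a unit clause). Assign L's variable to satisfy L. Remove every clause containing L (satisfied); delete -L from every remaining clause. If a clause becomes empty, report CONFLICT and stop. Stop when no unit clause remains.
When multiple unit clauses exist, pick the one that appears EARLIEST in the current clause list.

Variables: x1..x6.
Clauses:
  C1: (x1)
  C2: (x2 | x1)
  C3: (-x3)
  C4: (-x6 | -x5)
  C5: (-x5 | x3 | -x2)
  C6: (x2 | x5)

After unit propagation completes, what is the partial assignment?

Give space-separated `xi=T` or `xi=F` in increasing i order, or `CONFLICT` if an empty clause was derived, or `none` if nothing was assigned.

Answer: x1=T x3=F

Derivation:
unit clause [1] forces x1=T; simplify:
  satisfied 2 clause(s); 4 remain; assigned so far: [1]
unit clause [-3] forces x3=F; simplify:
  drop 3 from [-5, 3, -2] -> [-5, -2]
  satisfied 1 clause(s); 3 remain; assigned so far: [1, 3]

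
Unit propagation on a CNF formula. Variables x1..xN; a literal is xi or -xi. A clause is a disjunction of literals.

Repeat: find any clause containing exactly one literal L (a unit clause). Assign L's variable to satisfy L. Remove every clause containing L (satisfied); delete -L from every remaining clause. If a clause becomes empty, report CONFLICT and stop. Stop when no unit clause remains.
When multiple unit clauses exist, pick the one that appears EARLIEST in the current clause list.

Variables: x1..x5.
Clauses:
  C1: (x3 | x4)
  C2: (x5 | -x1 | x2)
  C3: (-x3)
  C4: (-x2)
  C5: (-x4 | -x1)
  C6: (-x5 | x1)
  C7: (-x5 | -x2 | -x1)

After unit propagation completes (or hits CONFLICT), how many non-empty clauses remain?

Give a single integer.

unit clause [-3] forces x3=F; simplify:
  drop 3 from [3, 4] -> [4]
  satisfied 1 clause(s); 6 remain; assigned so far: [3]
unit clause [4] forces x4=T; simplify:
  drop -4 from [-4, -1] -> [-1]
  satisfied 1 clause(s); 5 remain; assigned so far: [3, 4]
unit clause [-2] forces x2=F; simplify:
  drop 2 from [5, -1, 2] -> [5, -1]
  satisfied 2 clause(s); 3 remain; assigned so far: [2, 3, 4]
unit clause [-1] forces x1=F; simplify:
  drop 1 from [-5, 1] -> [-5]
  satisfied 2 clause(s); 1 remain; assigned so far: [1, 2, 3, 4]
unit clause [-5] forces x5=F; simplify:
  satisfied 1 clause(s); 0 remain; assigned so far: [1, 2, 3, 4, 5]

Answer: 0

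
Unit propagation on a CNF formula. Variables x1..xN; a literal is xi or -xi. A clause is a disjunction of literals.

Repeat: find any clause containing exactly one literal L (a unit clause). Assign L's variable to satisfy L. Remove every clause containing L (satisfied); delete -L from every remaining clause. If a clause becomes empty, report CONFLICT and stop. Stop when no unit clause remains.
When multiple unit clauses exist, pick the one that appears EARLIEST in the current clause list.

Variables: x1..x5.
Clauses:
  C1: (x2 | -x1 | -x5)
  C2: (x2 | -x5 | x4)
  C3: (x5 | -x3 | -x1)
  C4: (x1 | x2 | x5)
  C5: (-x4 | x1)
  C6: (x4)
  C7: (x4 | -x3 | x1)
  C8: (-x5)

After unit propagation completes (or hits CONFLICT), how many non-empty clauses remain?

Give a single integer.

Answer: 0

Derivation:
unit clause [4] forces x4=T; simplify:
  drop -4 from [-4, 1] -> [1]
  satisfied 3 clause(s); 5 remain; assigned so far: [4]
unit clause [1] forces x1=T; simplify:
  drop -1 from [2, -1, -5] -> [2, -5]
  drop -1 from [5, -3, -1] -> [5, -3]
  satisfied 2 clause(s); 3 remain; assigned so far: [1, 4]
unit clause [-5] forces x5=F; simplify:
  drop 5 from [5, -3] -> [-3]
  satisfied 2 clause(s); 1 remain; assigned so far: [1, 4, 5]
unit clause [-3] forces x3=F; simplify:
  satisfied 1 clause(s); 0 remain; assigned so far: [1, 3, 4, 5]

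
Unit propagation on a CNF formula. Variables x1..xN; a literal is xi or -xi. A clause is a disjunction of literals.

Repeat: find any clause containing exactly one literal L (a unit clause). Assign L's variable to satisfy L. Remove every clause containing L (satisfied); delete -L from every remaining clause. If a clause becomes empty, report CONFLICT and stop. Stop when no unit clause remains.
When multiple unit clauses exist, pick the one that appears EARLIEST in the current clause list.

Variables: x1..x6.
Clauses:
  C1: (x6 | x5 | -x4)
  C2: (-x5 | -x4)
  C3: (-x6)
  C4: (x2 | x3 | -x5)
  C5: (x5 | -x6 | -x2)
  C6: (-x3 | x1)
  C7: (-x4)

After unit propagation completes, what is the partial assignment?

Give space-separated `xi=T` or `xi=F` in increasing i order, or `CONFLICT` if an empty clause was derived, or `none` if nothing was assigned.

Answer: x4=F x6=F

Derivation:
unit clause [-6] forces x6=F; simplify:
  drop 6 from [6, 5, -4] -> [5, -4]
  satisfied 2 clause(s); 5 remain; assigned so far: [6]
unit clause [-4] forces x4=F; simplify:
  satisfied 3 clause(s); 2 remain; assigned so far: [4, 6]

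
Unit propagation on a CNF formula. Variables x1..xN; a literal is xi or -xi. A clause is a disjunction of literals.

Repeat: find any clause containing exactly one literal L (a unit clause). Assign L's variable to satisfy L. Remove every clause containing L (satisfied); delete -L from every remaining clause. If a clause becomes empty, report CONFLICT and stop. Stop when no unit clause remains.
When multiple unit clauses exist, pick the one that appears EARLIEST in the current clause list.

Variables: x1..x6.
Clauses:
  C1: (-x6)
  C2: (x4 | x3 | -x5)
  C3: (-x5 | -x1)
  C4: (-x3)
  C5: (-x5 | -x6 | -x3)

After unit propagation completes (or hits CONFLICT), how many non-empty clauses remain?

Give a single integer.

unit clause [-6] forces x6=F; simplify:
  satisfied 2 clause(s); 3 remain; assigned so far: [6]
unit clause [-3] forces x3=F; simplify:
  drop 3 from [4, 3, -5] -> [4, -5]
  satisfied 1 clause(s); 2 remain; assigned so far: [3, 6]

Answer: 2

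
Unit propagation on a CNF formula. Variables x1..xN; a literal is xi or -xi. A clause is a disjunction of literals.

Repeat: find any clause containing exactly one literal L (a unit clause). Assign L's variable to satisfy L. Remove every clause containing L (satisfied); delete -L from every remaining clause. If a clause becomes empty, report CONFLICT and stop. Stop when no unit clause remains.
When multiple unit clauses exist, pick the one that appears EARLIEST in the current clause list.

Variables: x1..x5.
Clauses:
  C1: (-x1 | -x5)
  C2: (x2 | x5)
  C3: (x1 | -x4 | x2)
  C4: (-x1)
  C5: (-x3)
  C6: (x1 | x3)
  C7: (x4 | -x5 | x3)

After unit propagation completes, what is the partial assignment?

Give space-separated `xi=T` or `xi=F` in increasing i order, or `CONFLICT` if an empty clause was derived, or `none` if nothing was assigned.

unit clause [-1] forces x1=F; simplify:
  drop 1 from [1, -4, 2] -> [-4, 2]
  drop 1 from [1, 3] -> [3]
  satisfied 2 clause(s); 5 remain; assigned so far: [1]
unit clause [-3] forces x3=F; simplify:
  drop 3 from [3] -> [] (empty!)
  drop 3 from [4, -5, 3] -> [4, -5]
  satisfied 1 clause(s); 4 remain; assigned so far: [1, 3]
CONFLICT (empty clause)

Answer: CONFLICT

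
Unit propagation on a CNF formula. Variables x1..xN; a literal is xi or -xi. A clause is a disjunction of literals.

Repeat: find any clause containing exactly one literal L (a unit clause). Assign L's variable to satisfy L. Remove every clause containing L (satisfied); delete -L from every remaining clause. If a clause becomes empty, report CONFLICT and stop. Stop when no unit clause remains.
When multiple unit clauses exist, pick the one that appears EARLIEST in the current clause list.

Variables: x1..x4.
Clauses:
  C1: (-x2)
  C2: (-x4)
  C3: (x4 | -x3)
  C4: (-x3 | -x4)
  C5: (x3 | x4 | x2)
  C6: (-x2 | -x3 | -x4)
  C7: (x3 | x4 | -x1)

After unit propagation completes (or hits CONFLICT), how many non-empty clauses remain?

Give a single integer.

Answer: 1

Derivation:
unit clause [-2] forces x2=F; simplify:
  drop 2 from [3, 4, 2] -> [3, 4]
  satisfied 2 clause(s); 5 remain; assigned so far: [2]
unit clause [-4] forces x4=F; simplify:
  drop 4 from [4, -3] -> [-3]
  drop 4 from [3, 4] -> [3]
  drop 4 from [3, 4, -1] -> [3, -1]
  satisfied 2 clause(s); 3 remain; assigned so far: [2, 4]
unit clause [-3] forces x3=F; simplify:
  drop 3 from [3] -> [] (empty!)
  drop 3 from [3, -1] -> [-1]
  satisfied 1 clause(s); 2 remain; assigned so far: [2, 3, 4]
CONFLICT (empty clause)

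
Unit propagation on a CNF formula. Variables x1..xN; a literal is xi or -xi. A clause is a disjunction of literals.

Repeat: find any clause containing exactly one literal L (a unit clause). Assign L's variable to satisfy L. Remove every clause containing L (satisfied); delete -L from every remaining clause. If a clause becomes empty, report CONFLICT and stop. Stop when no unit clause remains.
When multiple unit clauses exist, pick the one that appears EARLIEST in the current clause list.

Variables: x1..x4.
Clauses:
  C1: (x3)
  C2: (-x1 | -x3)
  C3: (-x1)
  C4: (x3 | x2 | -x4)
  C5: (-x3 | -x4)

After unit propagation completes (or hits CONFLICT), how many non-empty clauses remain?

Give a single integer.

Answer: 0

Derivation:
unit clause [3] forces x3=T; simplify:
  drop -3 from [-1, -3] -> [-1]
  drop -3 from [-3, -4] -> [-4]
  satisfied 2 clause(s); 3 remain; assigned so far: [3]
unit clause [-1] forces x1=F; simplify:
  satisfied 2 clause(s); 1 remain; assigned so far: [1, 3]
unit clause [-4] forces x4=F; simplify:
  satisfied 1 clause(s); 0 remain; assigned so far: [1, 3, 4]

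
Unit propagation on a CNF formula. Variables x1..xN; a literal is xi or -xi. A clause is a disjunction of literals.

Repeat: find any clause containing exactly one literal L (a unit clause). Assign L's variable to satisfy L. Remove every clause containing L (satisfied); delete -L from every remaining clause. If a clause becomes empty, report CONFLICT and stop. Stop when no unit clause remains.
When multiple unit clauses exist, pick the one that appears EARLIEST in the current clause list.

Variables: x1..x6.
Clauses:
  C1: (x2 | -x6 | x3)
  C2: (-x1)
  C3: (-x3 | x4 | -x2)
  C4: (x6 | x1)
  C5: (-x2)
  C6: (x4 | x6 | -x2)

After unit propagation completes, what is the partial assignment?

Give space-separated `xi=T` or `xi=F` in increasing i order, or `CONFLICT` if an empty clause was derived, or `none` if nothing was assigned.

Answer: x1=F x2=F x3=T x6=T

Derivation:
unit clause [-1] forces x1=F; simplify:
  drop 1 from [6, 1] -> [6]
  satisfied 1 clause(s); 5 remain; assigned so far: [1]
unit clause [6] forces x6=T; simplify:
  drop -6 from [2, -6, 3] -> [2, 3]
  satisfied 2 clause(s); 3 remain; assigned so far: [1, 6]
unit clause [-2] forces x2=F; simplify:
  drop 2 from [2, 3] -> [3]
  satisfied 2 clause(s); 1 remain; assigned so far: [1, 2, 6]
unit clause [3] forces x3=T; simplify:
  satisfied 1 clause(s); 0 remain; assigned so far: [1, 2, 3, 6]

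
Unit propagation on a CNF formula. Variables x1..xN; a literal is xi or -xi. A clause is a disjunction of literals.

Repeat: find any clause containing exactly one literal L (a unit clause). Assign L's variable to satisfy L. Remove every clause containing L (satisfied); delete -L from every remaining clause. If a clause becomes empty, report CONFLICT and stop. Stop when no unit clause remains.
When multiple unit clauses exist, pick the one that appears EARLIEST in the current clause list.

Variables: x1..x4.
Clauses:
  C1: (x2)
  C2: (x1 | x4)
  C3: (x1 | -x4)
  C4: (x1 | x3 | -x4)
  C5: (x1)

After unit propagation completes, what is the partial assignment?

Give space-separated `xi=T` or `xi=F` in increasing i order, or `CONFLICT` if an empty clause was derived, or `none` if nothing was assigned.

Answer: x1=T x2=T

Derivation:
unit clause [2] forces x2=T; simplify:
  satisfied 1 clause(s); 4 remain; assigned so far: [2]
unit clause [1] forces x1=T; simplify:
  satisfied 4 clause(s); 0 remain; assigned so far: [1, 2]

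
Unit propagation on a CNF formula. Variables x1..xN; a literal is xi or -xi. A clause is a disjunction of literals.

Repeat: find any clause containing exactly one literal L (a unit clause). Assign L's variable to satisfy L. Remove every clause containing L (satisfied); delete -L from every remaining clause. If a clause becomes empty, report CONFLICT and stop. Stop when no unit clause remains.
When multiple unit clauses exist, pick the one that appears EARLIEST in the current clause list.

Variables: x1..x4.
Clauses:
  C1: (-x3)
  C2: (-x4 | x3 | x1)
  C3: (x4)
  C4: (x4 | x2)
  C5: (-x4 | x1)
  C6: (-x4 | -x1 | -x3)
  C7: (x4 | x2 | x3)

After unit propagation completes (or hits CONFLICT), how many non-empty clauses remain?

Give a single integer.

unit clause [-3] forces x3=F; simplify:
  drop 3 from [-4, 3, 1] -> [-4, 1]
  drop 3 from [4, 2, 3] -> [4, 2]
  satisfied 2 clause(s); 5 remain; assigned so far: [3]
unit clause [4] forces x4=T; simplify:
  drop -4 from [-4, 1] -> [1]
  drop -4 from [-4, 1] -> [1]
  satisfied 3 clause(s); 2 remain; assigned so far: [3, 4]
unit clause [1] forces x1=T; simplify:
  satisfied 2 clause(s); 0 remain; assigned so far: [1, 3, 4]

Answer: 0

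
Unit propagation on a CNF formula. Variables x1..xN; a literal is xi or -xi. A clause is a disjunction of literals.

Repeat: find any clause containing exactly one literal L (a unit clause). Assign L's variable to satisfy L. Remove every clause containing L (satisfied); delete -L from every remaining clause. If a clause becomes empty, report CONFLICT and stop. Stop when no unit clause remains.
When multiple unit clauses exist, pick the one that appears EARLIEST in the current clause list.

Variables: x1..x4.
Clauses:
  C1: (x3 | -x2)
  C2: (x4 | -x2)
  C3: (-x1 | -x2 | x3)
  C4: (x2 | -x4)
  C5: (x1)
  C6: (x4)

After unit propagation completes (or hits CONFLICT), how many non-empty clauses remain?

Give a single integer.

unit clause [1] forces x1=T; simplify:
  drop -1 from [-1, -2, 3] -> [-2, 3]
  satisfied 1 clause(s); 5 remain; assigned so far: [1]
unit clause [4] forces x4=T; simplify:
  drop -4 from [2, -4] -> [2]
  satisfied 2 clause(s); 3 remain; assigned so far: [1, 4]
unit clause [2] forces x2=T; simplify:
  drop -2 from [3, -2] -> [3]
  drop -2 from [-2, 3] -> [3]
  satisfied 1 clause(s); 2 remain; assigned so far: [1, 2, 4]
unit clause [3] forces x3=T; simplify:
  satisfied 2 clause(s); 0 remain; assigned so far: [1, 2, 3, 4]

Answer: 0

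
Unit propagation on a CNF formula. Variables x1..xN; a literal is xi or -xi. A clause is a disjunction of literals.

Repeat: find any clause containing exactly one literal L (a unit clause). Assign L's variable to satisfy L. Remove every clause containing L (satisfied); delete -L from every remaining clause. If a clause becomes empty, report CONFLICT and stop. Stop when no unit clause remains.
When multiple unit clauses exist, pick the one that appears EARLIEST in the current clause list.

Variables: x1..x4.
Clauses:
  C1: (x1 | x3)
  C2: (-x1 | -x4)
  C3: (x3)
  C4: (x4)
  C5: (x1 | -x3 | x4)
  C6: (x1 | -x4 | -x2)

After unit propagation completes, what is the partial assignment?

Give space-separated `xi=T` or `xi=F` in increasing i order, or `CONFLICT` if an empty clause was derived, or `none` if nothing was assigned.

unit clause [3] forces x3=T; simplify:
  drop -3 from [1, -3, 4] -> [1, 4]
  satisfied 2 clause(s); 4 remain; assigned so far: [3]
unit clause [4] forces x4=T; simplify:
  drop -4 from [-1, -4] -> [-1]
  drop -4 from [1, -4, -2] -> [1, -2]
  satisfied 2 clause(s); 2 remain; assigned so far: [3, 4]
unit clause [-1] forces x1=F; simplify:
  drop 1 from [1, -2] -> [-2]
  satisfied 1 clause(s); 1 remain; assigned so far: [1, 3, 4]
unit clause [-2] forces x2=F; simplify:
  satisfied 1 clause(s); 0 remain; assigned so far: [1, 2, 3, 4]

Answer: x1=F x2=F x3=T x4=T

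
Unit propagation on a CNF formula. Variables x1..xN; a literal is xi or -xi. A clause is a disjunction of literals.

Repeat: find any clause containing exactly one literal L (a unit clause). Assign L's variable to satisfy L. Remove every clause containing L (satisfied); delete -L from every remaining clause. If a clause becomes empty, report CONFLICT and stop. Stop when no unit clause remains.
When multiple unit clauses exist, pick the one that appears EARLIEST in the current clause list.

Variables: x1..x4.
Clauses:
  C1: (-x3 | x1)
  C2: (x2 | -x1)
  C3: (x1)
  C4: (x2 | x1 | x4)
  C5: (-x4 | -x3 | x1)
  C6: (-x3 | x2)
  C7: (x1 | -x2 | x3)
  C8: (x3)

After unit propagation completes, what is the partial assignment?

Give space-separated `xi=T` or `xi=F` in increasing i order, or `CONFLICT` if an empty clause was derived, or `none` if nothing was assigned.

Answer: x1=T x2=T x3=T

Derivation:
unit clause [1] forces x1=T; simplify:
  drop -1 from [2, -1] -> [2]
  satisfied 5 clause(s); 3 remain; assigned so far: [1]
unit clause [2] forces x2=T; simplify:
  satisfied 2 clause(s); 1 remain; assigned so far: [1, 2]
unit clause [3] forces x3=T; simplify:
  satisfied 1 clause(s); 0 remain; assigned so far: [1, 2, 3]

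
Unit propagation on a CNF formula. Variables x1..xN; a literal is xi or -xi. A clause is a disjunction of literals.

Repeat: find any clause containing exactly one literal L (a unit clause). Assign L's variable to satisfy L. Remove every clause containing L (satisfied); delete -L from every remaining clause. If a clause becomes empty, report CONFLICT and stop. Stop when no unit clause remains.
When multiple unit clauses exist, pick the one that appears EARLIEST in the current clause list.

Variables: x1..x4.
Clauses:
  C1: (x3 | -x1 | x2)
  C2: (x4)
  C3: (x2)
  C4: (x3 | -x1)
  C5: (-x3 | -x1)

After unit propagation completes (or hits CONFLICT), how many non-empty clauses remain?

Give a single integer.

unit clause [4] forces x4=T; simplify:
  satisfied 1 clause(s); 4 remain; assigned so far: [4]
unit clause [2] forces x2=T; simplify:
  satisfied 2 clause(s); 2 remain; assigned so far: [2, 4]

Answer: 2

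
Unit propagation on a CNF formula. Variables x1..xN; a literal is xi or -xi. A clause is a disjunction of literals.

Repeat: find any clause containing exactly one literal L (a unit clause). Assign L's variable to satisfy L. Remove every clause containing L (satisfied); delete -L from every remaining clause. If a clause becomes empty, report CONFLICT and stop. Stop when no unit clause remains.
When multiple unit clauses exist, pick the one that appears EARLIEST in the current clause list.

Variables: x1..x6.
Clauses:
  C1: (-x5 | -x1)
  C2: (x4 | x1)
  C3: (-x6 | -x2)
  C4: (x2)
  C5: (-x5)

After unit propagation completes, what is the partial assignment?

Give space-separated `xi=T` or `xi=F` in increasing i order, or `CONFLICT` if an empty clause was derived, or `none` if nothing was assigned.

Answer: x2=T x5=F x6=F

Derivation:
unit clause [2] forces x2=T; simplify:
  drop -2 from [-6, -2] -> [-6]
  satisfied 1 clause(s); 4 remain; assigned so far: [2]
unit clause [-6] forces x6=F; simplify:
  satisfied 1 clause(s); 3 remain; assigned so far: [2, 6]
unit clause [-5] forces x5=F; simplify:
  satisfied 2 clause(s); 1 remain; assigned so far: [2, 5, 6]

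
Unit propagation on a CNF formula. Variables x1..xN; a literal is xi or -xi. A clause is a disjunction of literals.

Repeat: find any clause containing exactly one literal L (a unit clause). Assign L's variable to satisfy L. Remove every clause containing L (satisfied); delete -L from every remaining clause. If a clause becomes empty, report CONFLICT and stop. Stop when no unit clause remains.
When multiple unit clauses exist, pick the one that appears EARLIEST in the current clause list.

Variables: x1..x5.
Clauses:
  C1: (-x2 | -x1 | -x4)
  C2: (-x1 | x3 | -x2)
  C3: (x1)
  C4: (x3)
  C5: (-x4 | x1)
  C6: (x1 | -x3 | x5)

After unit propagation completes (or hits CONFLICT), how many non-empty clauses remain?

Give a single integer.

Answer: 1

Derivation:
unit clause [1] forces x1=T; simplify:
  drop -1 from [-2, -1, -4] -> [-2, -4]
  drop -1 from [-1, 3, -2] -> [3, -2]
  satisfied 3 clause(s); 3 remain; assigned so far: [1]
unit clause [3] forces x3=T; simplify:
  satisfied 2 clause(s); 1 remain; assigned so far: [1, 3]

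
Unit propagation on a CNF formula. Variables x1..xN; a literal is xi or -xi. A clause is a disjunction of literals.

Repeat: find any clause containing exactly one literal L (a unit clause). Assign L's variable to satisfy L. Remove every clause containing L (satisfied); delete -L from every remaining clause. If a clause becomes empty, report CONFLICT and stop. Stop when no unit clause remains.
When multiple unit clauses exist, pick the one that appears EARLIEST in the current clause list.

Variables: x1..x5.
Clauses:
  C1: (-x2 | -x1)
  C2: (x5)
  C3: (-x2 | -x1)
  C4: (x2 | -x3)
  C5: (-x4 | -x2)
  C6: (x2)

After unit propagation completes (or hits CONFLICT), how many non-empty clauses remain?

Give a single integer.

Answer: 0

Derivation:
unit clause [5] forces x5=T; simplify:
  satisfied 1 clause(s); 5 remain; assigned so far: [5]
unit clause [2] forces x2=T; simplify:
  drop -2 from [-2, -1] -> [-1]
  drop -2 from [-2, -1] -> [-1]
  drop -2 from [-4, -2] -> [-4]
  satisfied 2 clause(s); 3 remain; assigned so far: [2, 5]
unit clause [-1] forces x1=F; simplify:
  satisfied 2 clause(s); 1 remain; assigned so far: [1, 2, 5]
unit clause [-4] forces x4=F; simplify:
  satisfied 1 clause(s); 0 remain; assigned so far: [1, 2, 4, 5]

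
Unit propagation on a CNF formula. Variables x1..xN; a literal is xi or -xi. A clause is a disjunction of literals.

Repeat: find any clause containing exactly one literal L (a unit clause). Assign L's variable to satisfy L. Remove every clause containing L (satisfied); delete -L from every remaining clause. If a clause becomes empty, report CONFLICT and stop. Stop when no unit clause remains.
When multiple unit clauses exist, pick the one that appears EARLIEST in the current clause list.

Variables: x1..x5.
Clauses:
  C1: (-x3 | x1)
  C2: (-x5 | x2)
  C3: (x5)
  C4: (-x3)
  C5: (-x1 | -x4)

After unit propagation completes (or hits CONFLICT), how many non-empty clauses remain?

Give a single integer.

Answer: 1

Derivation:
unit clause [5] forces x5=T; simplify:
  drop -5 from [-5, 2] -> [2]
  satisfied 1 clause(s); 4 remain; assigned so far: [5]
unit clause [2] forces x2=T; simplify:
  satisfied 1 clause(s); 3 remain; assigned so far: [2, 5]
unit clause [-3] forces x3=F; simplify:
  satisfied 2 clause(s); 1 remain; assigned so far: [2, 3, 5]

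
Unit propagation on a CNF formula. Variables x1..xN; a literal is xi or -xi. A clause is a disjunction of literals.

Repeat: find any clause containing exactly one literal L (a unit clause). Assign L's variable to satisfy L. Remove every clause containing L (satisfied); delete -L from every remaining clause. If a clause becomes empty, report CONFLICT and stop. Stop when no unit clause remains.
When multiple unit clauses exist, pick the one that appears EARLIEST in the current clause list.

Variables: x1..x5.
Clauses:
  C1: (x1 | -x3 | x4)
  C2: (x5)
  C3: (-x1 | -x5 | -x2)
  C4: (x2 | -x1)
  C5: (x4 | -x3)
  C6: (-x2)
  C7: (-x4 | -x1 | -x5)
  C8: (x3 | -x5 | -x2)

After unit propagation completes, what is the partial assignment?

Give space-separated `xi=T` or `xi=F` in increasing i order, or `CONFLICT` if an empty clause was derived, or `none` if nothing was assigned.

unit clause [5] forces x5=T; simplify:
  drop -5 from [-1, -5, -2] -> [-1, -2]
  drop -5 from [-4, -1, -5] -> [-4, -1]
  drop -5 from [3, -5, -2] -> [3, -2]
  satisfied 1 clause(s); 7 remain; assigned so far: [5]
unit clause [-2] forces x2=F; simplify:
  drop 2 from [2, -1] -> [-1]
  satisfied 3 clause(s); 4 remain; assigned so far: [2, 5]
unit clause [-1] forces x1=F; simplify:
  drop 1 from [1, -3, 4] -> [-3, 4]
  satisfied 2 clause(s); 2 remain; assigned so far: [1, 2, 5]

Answer: x1=F x2=F x5=T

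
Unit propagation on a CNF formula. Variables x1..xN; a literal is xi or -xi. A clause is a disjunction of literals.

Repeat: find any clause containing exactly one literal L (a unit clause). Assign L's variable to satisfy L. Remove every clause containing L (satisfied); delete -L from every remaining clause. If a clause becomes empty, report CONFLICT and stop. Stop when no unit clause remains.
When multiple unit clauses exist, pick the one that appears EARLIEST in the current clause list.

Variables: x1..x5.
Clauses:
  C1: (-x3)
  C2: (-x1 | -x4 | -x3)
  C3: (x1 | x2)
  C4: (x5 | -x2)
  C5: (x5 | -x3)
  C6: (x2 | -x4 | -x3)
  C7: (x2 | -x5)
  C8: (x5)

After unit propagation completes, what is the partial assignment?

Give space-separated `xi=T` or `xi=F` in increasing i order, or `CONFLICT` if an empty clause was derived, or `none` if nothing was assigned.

unit clause [-3] forces x3=F; simplify:
  satisfied 4 clause(s); 4 remain; assigned so far: [3]
unit clause [5] forces x5=T; simplify:
  drop -5 from [2, -5] -> [2]
  satisfied 2 clause(s); 2 remain; assigned so far: [3, 5]
unit clause [2] forces x2=T; simplify:
  satisfied 2 clause(s); 0 remain; assigned so far: [2, 3, 5]

Answer: x2=T x3=F x5=T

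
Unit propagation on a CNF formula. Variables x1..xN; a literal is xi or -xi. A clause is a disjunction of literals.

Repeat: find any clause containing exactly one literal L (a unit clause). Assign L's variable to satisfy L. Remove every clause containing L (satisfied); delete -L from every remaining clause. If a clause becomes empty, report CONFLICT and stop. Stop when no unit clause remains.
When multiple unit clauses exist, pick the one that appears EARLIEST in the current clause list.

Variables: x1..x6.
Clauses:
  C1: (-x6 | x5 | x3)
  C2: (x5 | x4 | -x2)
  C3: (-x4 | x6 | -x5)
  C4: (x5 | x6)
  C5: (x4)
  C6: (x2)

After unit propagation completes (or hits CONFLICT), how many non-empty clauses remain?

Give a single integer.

Answer: 3

Derivation:
unit clause [4] forces x4=T; simplify:
  drop -4 from [-4, 6, -5] -> [6, -5]
  satisfied 2 clause(s); 4 remain; assigned so far: [4]
unit clause [2] forces x2=T; simplify:
  satisfied 1 clause(s); 3 remain; assigned so far: [2, 4]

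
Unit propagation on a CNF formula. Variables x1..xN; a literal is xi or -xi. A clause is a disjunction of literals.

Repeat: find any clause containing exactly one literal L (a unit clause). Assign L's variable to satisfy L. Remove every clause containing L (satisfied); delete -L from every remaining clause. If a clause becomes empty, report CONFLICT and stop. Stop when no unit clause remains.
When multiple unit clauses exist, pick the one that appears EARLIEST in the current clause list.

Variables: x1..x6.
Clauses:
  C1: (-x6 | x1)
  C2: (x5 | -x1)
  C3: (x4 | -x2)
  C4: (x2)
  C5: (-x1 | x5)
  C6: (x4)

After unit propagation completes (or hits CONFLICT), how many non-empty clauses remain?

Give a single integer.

Answer: 3

Derivation:
unit clause [2] forces x2=T; simplify:
  drop -2 from [4, -2] -> [4]
  satisfied 1 clause(s); 5 remain; assigned so far: [2]
unit clause [4] forces x4=T; simplify:
  satisfied 2 clause(s); 3 remain; assigned so far: [2, 4]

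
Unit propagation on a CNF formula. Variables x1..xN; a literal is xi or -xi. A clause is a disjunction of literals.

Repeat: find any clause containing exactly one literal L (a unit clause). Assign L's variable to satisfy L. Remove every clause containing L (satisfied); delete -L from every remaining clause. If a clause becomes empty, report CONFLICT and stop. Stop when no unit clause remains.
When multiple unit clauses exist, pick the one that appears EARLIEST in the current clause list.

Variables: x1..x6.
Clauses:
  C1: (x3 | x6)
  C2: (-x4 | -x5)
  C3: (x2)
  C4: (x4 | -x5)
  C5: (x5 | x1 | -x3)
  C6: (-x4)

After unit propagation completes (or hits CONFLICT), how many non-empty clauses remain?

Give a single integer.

unit clause [2] forces x2=T; simplify:
  satisfied 1 clause(s); 5 remain; assigned so far: [2]
unit clause [-4] forces x4=F; simplify:
  drop 4 from [4, -5] -> [-5]
  satisfied 2 clause(s); 3 remain; assigned so far: [2, 4]
unit clause [-5] forces x5=F; simplify:
  drop 5 from [5, 1, -3] -> [1, -3]
  satisfied 1 clause(s); 2 remain; assigned so far: [2, 4, 5]

Answer: 2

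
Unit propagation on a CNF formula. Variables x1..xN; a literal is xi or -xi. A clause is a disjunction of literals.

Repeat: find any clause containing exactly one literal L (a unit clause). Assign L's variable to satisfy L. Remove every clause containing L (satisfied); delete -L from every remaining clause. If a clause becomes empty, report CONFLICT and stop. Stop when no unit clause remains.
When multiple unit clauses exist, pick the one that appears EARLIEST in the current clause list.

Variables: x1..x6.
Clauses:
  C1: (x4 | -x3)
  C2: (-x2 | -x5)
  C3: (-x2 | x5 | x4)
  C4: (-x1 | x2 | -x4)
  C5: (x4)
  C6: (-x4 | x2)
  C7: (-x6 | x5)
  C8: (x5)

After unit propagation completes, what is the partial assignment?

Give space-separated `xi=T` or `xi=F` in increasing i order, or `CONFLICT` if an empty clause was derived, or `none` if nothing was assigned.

Answer: CONFLICT

Derivation:
unit clause [4] forces x4=T; simplify:
  drop -4 from [-1, 2, -4] -> [-1, 2]
  drop -4 from [-4, 2] -> [2]
  satisfied 3 clause(s); 5 remain; assigned so far: [4]
unit clause [2] forces x2=T; simplify:
  drop -2 from [-2, -5] -> [-5]
  satisfied 2 clause(s); 3 remain; assigned so far: [2, 4]
unit clause [-5] forces x5=F; simplify:
  drop 5 from [-6, 5] -> [-6]
  drop 5 from [5] -> [] (empty!)
  satisfied 1 clause(s); 2 remain; assigned so far: [2, 4, 5]
CONFLICT (empty clause)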